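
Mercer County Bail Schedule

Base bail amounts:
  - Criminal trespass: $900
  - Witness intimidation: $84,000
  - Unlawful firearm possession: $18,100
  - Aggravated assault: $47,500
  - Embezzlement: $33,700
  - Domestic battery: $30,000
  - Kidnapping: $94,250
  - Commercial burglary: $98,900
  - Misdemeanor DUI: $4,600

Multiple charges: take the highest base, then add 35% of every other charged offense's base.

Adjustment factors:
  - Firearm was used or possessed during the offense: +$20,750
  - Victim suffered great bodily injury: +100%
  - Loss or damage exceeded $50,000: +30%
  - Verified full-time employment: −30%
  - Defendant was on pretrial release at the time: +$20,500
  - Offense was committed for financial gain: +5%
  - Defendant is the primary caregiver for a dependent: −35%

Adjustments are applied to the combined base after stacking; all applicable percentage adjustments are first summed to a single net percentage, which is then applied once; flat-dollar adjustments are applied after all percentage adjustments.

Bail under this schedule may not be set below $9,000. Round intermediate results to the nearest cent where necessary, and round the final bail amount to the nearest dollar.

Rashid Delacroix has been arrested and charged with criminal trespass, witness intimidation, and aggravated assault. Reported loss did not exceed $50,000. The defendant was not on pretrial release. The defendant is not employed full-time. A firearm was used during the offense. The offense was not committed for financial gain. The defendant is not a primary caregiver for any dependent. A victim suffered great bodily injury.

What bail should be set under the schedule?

$222,630

Base amounts from the schedule: criminal trespass $900; witness intimidation $84,000; aggravated assault $47,500.
Stacking rule: highest base plus 35% of each additional charge. Highest is witness intimidation at $84,000. Additional: $900 × 35% = $315; $47,500 × 35% = $16,625. Combined base = $84,000 + $16,940 = $100,940.
Victim suffered great bodily injury (+100%): $100,940 × 2 = $201,880.
Firearm was used or possessed during the offense (+$20,750 flat): $201,880 + $20,750 = $222,630.
$222,630 is at or above the $9,000 minimum.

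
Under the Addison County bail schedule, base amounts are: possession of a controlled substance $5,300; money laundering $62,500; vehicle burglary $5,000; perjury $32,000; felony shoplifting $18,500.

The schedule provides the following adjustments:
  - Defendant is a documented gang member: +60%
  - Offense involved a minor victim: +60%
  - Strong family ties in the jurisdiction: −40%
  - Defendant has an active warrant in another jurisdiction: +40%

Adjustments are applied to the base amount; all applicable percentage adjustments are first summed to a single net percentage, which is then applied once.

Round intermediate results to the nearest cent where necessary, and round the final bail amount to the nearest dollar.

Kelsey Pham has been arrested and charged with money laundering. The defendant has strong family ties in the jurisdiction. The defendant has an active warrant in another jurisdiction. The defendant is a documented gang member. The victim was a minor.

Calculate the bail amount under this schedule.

Base amounts from the schedule: money laundering $62,500.
Single charge. Combined base = $62,500.
Net percentage adjustment: +60% +60% −40% +40% = +120%. $62,500 × 2.2 = $137,500.

$137,500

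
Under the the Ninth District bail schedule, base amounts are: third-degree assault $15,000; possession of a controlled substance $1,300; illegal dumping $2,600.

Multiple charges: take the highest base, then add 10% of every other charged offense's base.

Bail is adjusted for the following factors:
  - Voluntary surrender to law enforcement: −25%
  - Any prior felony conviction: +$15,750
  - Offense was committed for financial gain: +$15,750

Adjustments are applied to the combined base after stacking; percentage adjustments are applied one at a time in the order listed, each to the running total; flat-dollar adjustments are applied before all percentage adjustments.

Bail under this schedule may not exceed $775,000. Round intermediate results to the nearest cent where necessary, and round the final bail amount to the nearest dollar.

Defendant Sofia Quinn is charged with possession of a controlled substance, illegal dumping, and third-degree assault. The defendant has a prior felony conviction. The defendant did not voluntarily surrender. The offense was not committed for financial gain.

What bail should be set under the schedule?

$31,140

Base amounts from the schedule: possession of a controlled substance $1,300; illegal dumping $2,600; third-degree assault $15,000.
Stacking rule: highest base plus 10% of each additional charge. Highest is third-degree assault at $15,000. Additional: $1,300 × 10% = $130; $2,600 × 10% = $260. Combined base = $15,000 + $390 = $15,390.
Any prior felony conviction (+$15,750 flat): $15,390 + $15,750 = $31,140.
$31,140 is within the $775,000 maximum.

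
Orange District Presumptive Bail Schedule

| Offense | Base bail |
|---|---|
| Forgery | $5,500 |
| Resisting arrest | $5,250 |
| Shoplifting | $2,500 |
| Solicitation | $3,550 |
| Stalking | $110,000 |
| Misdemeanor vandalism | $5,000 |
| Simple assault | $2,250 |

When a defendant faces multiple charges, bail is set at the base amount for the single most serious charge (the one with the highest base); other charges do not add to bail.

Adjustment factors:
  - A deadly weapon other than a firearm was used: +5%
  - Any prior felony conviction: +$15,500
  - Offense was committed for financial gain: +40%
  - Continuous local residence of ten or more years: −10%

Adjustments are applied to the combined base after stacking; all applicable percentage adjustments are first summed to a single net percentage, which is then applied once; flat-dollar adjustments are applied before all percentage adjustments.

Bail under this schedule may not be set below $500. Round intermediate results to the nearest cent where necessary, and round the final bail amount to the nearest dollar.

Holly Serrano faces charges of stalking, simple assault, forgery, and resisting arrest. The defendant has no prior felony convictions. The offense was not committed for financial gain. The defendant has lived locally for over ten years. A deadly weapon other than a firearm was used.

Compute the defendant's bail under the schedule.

Base amounts from the schedule: stalking $110,000; simple assault $2,250; forgery $5,500; resisting arrest $5,250.
Stacking rule: use the highest base only. Highest is stalking at $110,000. Combined base = $110,000.
Net percentage adjustment: +5% −10% = −5%. $110,000 × 0.95 = $104,500.
$104,500 is at or above the $500 minimum.

$104,500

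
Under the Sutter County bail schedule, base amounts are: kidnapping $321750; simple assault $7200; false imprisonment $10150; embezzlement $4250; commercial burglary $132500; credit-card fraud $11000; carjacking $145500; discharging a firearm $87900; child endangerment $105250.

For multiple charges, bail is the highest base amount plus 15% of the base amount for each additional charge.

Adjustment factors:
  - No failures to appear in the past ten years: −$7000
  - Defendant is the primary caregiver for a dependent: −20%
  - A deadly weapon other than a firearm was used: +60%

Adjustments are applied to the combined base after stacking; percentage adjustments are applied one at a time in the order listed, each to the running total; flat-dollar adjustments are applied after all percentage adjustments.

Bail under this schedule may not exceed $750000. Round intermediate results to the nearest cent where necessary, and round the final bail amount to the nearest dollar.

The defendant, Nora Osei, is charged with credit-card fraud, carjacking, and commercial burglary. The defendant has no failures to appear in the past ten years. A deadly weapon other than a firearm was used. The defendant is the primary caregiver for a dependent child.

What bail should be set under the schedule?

$206792

Base amounts from the schedule: credit-card fraud $11000; carjacking $145500; commercial burglary $132500.
Stacking rule: highest base plus 15% of each additional charge. Highest is carjacking at $145500. Additional: $11000 × 15% = $1650; $132500 × 15% = $19875. Combined base = $145500 + $21525 = $167025.
Defendant is the primary caregiver for a dependent (−20%): $167025 × 0.8 = $133620.
A deadly weapon other than a firearm was used (+60%): $133620 × 1.6 = $213792.
No failures to appear in the past ten years (−$7000 flat): $213792 − $7000 = $206792.
$206792 is within the $750000 maximum.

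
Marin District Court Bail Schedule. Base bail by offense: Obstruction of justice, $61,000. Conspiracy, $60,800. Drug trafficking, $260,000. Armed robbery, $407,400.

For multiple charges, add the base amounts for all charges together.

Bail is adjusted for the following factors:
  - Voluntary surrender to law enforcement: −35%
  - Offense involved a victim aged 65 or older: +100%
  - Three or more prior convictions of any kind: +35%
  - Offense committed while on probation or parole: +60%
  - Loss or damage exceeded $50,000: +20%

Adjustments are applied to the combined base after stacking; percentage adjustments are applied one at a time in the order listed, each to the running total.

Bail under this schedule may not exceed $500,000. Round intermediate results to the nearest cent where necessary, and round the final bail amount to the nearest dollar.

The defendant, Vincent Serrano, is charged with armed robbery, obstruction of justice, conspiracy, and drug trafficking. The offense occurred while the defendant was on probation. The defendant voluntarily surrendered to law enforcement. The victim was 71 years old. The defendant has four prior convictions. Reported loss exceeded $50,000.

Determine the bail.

Base amounts from the schedule: armed robbery $407,400; obstruction of justice $61,000; conspiracy $60,800; drug trafficking $260,000.
Stacking rule: sum of all bases. $407,400 + $61,000 + $60,800 + $260,000 = $789,200.
Voluntary surrender to law enforcement (−35%): $789,200 × 0.65 = $512,980.
Offense involved a victim aged 65 or older (+100%): $512,980 × 2 = $1,025,960.
Three or more prior convictions of any kind (+35%): $1,025,960 × 1.35 = $1,385,046.
Offense committed while on probation or parole (+60%): $1,385,046 × 1.6 = $2,216,073.60.
Loss or damage exceeded $50,000 (+20%): $2,216,073.60 × 1.2 = $2,659,288.32.
Result $2,659,288.32 exceeds the maximum of $500,000; bail is capped at $500,000.

$500,000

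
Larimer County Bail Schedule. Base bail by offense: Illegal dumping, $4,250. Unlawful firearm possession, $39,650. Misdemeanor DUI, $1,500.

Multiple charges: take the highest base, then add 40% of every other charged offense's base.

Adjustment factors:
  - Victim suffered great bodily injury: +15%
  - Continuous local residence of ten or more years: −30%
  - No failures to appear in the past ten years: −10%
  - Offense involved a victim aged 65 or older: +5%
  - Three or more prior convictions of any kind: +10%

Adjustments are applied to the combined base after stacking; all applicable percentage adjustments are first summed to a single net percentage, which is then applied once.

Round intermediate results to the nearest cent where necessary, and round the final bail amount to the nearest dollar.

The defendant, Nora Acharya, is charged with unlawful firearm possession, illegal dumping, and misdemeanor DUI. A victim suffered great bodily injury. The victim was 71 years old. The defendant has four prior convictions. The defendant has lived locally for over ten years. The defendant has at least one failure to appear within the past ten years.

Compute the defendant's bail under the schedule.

Base amounts from the schedule: unlawful firearm possession $39,650; illegal dumping $4,250; misdemeanor DUI $1,500.
Stacking rule: highest base plus 40% of each additional charge. Highest is unlawful firearm possession at $39,650. Additional: $4,250 × 40% = $1,700; $1,500 × 40% = $600. Combined base = $39,650 + $2,300 = $41,950.
Net percentage adjustment: +15% −30% +5% +10% = +0%. $41,950 × 1 = $41,950.

$41,950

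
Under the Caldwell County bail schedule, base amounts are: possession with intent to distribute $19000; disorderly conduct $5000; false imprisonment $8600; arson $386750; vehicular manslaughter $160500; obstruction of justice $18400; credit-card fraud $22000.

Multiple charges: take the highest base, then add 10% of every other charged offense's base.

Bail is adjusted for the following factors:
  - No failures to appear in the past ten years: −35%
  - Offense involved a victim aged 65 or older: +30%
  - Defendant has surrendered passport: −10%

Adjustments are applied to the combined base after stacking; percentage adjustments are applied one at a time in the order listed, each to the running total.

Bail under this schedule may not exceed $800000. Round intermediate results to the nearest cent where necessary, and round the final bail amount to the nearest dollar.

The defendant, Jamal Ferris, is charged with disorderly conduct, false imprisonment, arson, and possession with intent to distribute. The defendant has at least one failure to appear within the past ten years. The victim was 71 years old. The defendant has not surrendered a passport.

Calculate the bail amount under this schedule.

Base amounts from the schedule: disorderly conduct $5000; false imprisonment $8600; arson $386750; possession with intent to distribute $19000.
Stacking rule: highest base plus 10% of each additional charge. Highest is arson at $386750. Additional: $5000 × 10% = $500; $8600 × 10% = $860; $19000 × 10% = $1900. Combined base = $386750 + $3260 = $390010.
Offense involved a victim aged 65 or older (+30%): $390010 × 1.3 = $507013.
$507013 is within the $800000 maximum.

$507013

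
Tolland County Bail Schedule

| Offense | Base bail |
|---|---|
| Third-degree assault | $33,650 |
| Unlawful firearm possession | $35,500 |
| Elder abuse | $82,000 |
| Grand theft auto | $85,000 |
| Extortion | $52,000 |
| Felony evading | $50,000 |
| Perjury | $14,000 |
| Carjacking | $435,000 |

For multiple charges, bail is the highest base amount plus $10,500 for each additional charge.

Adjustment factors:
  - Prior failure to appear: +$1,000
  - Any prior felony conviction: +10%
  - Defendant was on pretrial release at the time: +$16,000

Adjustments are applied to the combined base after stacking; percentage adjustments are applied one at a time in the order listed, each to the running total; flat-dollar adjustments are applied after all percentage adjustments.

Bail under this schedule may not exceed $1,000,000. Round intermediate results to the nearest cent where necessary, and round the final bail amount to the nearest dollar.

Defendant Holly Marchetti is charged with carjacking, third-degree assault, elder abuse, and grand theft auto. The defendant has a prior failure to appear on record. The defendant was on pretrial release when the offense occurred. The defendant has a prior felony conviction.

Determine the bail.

Base amounts from the schedule: carjacking $435,000; third-degree assault $33,650; elder abuse $82,000; grand theft auto $85,000.
Stacking rule: highest base plus $10,500 per additional charge. Highest is carjacking at $435,000; 3 additional charges → +$31,500. Combined base = $466,500.
Any prior felony conviction (+10%): $466,500 × 1.1 = $513,150.
Prior failure to appear (+$1,000 flat): $513,150 + $1,000 = $514,150.
Defendant was on pretrial release at the time (+$16,000 flat): $514,150 + $16,000 = $530,150.
$530,150 is within the $1,000,000 maximum.

$530,150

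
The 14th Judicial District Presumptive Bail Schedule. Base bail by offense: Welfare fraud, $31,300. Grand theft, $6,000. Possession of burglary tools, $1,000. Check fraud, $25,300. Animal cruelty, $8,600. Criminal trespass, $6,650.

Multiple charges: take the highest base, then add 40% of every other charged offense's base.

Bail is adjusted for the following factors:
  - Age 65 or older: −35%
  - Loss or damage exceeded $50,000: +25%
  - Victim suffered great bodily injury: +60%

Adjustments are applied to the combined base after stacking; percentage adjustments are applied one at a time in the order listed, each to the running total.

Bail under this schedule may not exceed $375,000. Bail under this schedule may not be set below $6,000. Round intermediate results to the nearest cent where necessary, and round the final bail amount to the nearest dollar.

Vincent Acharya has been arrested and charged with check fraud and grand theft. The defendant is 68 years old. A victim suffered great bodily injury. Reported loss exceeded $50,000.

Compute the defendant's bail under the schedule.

Base amounts from the schedule: check fraud $25,300; grand theft $6,000.
Stacking rule: highest base plus 40% of each additional charge. Highest is check fraud at $25,300. Additional: $6,000 × 40% = $2,400. Combined base = $25,300 + $2,400 = $27,700.
Age 65 or older (−35%): $27,700 × 0.65 = $18,005.
Loss or damage exceeded $50,000 (+25%): $18,005 × 1.25 = $22,506.25.
Victim suffered great bodily injury (+60%): $22,506.25 × 1.6 = $36,010.
$36,010 is within the $375,000 maximum.
$36,010 is at or above the $6,000 minimum.

$36,010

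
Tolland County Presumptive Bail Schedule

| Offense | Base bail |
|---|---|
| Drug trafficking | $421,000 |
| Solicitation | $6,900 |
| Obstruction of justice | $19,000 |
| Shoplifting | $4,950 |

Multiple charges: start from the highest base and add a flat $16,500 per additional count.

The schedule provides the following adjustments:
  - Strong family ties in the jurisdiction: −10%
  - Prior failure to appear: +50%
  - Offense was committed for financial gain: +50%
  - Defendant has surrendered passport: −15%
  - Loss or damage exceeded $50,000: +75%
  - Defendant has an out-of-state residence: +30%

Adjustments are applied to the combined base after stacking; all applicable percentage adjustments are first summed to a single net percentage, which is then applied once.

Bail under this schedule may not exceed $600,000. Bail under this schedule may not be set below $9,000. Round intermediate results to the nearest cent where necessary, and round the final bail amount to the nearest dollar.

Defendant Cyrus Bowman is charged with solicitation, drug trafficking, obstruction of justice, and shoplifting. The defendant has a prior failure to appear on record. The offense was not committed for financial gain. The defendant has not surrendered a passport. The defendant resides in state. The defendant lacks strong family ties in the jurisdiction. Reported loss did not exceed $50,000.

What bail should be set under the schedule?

$600,000

Base amounts from the schedule: solicitation $6,900; drug trafficking $421,000; obstruction of justice $19,000; shoplifting $4,950.
Stacking rule: highest base plus $16,500 per additional charge. Highest is drug trafficking at $421,000; 3 additional charges → +$49,500. Combined base = $470,500.
Prior failure to appear (+50%): $470,500 × 1.5 = $705,750.
Result $705,750 exceeds the maximum of $600,000; bail is capped at $600,000.
$600,000 is at or above the $9,000 minimum.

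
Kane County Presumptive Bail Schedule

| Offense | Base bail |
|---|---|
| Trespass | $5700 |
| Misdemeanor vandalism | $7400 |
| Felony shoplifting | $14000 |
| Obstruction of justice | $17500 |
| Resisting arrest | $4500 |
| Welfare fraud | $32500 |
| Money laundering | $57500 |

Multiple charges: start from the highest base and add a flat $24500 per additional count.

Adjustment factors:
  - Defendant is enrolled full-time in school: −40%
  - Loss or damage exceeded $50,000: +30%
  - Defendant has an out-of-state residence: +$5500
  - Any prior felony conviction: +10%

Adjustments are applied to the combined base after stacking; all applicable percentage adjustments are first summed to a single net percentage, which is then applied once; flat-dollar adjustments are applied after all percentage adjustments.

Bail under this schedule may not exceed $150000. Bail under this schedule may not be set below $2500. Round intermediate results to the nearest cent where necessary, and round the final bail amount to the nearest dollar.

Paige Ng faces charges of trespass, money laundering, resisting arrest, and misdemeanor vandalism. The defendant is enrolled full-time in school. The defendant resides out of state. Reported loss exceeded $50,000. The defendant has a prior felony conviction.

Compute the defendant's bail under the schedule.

Base amounts from the schedule: trespass $5700; money laundering $57500; resisting arrest $4500; misdemeanor vandalism $7400.
Stacking rule: highest base plus $24500 per additional charge. Highest is money laundering at $57500; 3 additional charges → +$73500. Combined base = $131000.
Net percentage adjustment: −40% +30% +10% = +0%. $131000 × 1 = $131000.
Defendant has an out-of-state residence (+$5500 flat): $131000 + $5500 = $136500.
$136500 is within the $150000 maximum.
$136500 is at or above the $2500 minimum.

$136500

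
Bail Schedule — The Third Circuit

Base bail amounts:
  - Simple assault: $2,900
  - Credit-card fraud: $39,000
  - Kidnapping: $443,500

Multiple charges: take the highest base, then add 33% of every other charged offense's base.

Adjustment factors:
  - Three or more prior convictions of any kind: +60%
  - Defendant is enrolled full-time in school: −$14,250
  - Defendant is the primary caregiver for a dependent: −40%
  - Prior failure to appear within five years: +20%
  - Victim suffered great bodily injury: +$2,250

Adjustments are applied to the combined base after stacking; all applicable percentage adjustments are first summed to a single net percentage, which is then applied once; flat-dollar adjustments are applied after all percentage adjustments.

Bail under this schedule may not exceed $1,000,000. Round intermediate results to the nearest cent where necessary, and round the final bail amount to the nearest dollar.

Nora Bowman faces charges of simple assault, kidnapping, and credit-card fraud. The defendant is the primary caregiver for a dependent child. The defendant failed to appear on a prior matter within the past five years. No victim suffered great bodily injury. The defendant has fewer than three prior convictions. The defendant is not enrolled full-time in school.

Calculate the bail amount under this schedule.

Base amounts from the schedule: simple assault $2,900; kidnapping $443,500; credit-card fraud $39,000.
Stacking rule: highest base plus 33% of each additional charge. Highest is kidnapping at $443,500. Additional: $2,900 × 33% = $957; $39,000 × 33% = $12,870. Combined base = $443,500 + $13,827 = $457,327.
Net percentage adjustment: −40% +20% = −20%. $457,327 × 0.8 = $365,861.60.
$365,861.60 is within the $1,000,000 maximum.
Rounded to the nearest dollar: $365,862.

$365,862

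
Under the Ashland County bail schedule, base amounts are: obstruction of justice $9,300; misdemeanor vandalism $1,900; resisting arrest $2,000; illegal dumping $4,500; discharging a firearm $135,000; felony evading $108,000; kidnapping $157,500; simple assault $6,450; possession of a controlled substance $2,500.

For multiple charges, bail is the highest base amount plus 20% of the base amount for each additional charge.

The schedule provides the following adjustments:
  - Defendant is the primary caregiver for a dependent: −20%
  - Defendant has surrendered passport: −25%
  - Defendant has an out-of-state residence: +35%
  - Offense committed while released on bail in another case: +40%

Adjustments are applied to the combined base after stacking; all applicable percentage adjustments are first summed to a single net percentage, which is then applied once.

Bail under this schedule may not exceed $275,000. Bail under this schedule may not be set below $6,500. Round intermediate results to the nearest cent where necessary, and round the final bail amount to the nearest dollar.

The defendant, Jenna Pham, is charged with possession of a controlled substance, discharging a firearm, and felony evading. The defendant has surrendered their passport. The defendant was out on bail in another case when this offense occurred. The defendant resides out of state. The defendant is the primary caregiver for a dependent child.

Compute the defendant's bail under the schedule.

Base amounts from the schedule: possession of a controlled substance $2,500; discharging a firearm $135,000; felony evading $108,000.
Stacking rule: highest base plus 20% of each additional charge. Highest is discharging a firearm at $135,000. Additional: $2,500 × 20% = $500; $108,000 × 20% = $21,600. Combined base = $135,000 + $22,100 = $157,100.
Net percentage adjustment: −20% −25% +35% +40% = +30%. $157,100 × 1.3 = $204,230.
$204,230 is within the $275,000 maximum.
$204,230 is at or above the $6,500 minimum.

$204,230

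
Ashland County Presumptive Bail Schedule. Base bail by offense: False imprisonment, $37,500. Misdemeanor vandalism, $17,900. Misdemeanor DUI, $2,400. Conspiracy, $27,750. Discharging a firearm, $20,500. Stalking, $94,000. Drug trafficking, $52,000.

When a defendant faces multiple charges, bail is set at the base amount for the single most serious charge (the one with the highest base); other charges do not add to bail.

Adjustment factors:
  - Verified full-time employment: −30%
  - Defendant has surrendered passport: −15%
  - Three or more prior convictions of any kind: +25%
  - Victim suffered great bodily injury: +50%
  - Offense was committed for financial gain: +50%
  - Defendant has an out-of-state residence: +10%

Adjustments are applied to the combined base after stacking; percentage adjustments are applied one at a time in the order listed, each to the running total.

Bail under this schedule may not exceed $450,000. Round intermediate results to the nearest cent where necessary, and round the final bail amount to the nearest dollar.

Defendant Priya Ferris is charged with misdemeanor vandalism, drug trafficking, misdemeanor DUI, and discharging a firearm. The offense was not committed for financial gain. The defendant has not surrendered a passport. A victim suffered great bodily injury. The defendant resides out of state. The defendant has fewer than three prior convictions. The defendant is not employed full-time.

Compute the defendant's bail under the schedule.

$85,800

Base amounts from the schedule: misdemeanor vandalism $17,900; drug trafficking $52,000; misdemeanor DUI $2,400; discharging a firearm $20,500.
Stacking rule: use the highest base only. Highest is drug trafficking at $52,000. Combined base = $52,000.
Victim suffered great bodily injury (+50%): $52,000 × 1.5 = $78,000.
Defendant has an out-of-state residence (+10%): $78,000 × 1.1 = $85,800.
$85,800 is within the $450,000 maximum.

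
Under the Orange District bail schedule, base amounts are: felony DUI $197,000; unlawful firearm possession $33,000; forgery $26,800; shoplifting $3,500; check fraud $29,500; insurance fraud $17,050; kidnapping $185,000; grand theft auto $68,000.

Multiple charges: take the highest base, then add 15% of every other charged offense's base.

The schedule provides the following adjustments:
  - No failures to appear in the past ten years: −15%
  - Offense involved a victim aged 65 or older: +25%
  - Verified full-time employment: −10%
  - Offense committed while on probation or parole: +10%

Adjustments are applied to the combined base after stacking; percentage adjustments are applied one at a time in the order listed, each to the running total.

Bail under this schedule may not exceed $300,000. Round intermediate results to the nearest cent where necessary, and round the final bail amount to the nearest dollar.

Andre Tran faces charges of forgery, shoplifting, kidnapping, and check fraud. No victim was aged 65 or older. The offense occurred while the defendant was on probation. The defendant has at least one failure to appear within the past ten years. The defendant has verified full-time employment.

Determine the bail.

$192,030

Base amounts from the schedule: forgery $26,800; shoplifting $3,500; kidnapping $185,000; check fraud $29,500.
Stacking rule: highest base plus 15% of each additional charge. Highest is kidnapping at $185,000. Additional: $26,800 × 15% = $4,020; $3,500 × 15% = $525; $29,500 × 15% = $4,425. Combined base = $185,000 + $8,970 = $193,970.
Verified full-time employment (−10%): $193,970 × 0.9 = $174,573.
Offense committed while on probation or parole (+10%): $174,573 × 1.1 = $192,030.30.
$192,030.30 is within the $300,000 maximum.
Rounded to the nearest dollar: $192,030.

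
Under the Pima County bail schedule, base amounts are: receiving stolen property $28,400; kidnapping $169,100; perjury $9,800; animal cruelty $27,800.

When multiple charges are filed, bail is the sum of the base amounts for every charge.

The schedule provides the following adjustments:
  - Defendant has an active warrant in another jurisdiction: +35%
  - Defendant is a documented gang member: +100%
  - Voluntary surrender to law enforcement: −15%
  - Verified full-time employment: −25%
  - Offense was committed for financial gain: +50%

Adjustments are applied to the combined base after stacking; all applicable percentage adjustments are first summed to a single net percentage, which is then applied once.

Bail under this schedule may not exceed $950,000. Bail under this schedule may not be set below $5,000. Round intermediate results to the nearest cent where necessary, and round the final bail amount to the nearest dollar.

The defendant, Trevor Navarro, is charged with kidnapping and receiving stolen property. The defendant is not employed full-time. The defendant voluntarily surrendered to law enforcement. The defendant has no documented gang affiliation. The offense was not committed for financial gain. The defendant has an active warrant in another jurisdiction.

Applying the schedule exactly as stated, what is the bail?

Base amounts from the schedule: kidnapping $169,100; receiving stolen property $28,400.
Stacking rule: sum of all bases. $169,100 + $28,400 = $197,500.
Net percentage adjustment: +35% −15% = +20%. $197,500 × 1.2 = $237,000.
$237,000 is within the $950,000 maximum.
$237,000 is at or above the $5,000 minimum.

$237,000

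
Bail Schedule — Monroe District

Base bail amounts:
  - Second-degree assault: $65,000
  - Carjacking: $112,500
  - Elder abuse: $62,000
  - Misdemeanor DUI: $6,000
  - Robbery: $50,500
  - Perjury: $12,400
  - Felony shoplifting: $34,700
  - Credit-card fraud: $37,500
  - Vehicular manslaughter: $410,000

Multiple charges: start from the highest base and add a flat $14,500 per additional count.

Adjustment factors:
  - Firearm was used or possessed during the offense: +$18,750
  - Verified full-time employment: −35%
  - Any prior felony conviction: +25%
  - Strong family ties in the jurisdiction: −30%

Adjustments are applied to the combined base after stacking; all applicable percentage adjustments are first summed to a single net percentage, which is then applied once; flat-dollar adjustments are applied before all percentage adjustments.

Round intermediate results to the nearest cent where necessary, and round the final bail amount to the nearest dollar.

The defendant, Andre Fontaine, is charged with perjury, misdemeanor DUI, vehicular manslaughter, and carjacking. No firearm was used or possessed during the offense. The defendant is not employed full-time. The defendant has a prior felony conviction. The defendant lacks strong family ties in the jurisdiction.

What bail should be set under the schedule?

$566,875

Base amounts from the schedule: perjury $12,400; misdemeanor DUI $6,000; vehicular manslaughter $410,000; carjacking $112,500.
Stacking rule: highest base plus $14,500 per additional charge. Highest is vehicular manslaughter at $410,000; 3 additional charges → +$43,500. Combined base = $453,500.
Any prior felony conviction (+25%): $453,500 × 1.25 = $566,875.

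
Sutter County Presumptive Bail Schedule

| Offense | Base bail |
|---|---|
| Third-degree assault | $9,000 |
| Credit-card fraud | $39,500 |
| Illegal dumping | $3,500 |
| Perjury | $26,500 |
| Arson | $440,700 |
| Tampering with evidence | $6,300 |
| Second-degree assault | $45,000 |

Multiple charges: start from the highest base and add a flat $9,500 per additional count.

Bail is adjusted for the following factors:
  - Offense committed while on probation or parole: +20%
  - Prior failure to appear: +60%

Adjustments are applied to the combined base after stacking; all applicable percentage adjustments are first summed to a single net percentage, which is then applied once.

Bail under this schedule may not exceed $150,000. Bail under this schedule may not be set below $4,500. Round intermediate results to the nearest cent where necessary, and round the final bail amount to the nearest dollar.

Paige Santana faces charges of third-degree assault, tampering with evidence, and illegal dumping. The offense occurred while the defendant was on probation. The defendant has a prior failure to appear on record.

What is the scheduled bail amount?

Base amounts from the schedule: third-degree assault $9,000; tampering with evidence $6,300; illegal dumping $3,500.
Stacking rule: highest base plus $9,500 per additional charge. Highest is third-degree assault at $9,000; 2 additional charges → +$19,000. Combined base = $28,000.
Net percentage adjustment: +20% +60% = +80%. $28,000 × 1.8 = $50,400.
$50,400 is within the $150,000 maximum.
$50,400 is at or above the $4,500 minimum.

$50,400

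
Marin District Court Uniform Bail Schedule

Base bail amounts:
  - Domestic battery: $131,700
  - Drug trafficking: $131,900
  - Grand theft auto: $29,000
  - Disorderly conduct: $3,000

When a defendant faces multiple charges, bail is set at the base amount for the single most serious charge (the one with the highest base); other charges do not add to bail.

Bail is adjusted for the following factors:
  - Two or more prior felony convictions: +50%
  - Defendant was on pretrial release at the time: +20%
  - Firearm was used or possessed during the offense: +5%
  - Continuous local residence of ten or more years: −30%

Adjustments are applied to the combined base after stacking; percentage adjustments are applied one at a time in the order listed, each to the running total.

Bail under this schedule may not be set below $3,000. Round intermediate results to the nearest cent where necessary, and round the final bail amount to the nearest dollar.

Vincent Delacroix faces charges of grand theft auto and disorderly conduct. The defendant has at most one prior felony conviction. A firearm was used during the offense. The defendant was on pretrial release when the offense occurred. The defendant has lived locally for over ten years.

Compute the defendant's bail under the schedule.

$25,578

Base amounts from the schedule: grand theft auto $29,000; disorderly conduct $3,000.
Stacking rule: use the highest base only. Highest is grand theft auto at $29,000. Combined base = $29,000.
Defendant was on pretrial release at the time (+20%): $29,000 × 1.2 = $34,800.
Firearm was used or possessed during the offense (+5%): $34,800 × 1.05 = $36,540.
Continuous local residence of ten or more years (−30%): $36,540 × 0.7 = $25,578.
$25,578 is at or above the $3,000 minimum.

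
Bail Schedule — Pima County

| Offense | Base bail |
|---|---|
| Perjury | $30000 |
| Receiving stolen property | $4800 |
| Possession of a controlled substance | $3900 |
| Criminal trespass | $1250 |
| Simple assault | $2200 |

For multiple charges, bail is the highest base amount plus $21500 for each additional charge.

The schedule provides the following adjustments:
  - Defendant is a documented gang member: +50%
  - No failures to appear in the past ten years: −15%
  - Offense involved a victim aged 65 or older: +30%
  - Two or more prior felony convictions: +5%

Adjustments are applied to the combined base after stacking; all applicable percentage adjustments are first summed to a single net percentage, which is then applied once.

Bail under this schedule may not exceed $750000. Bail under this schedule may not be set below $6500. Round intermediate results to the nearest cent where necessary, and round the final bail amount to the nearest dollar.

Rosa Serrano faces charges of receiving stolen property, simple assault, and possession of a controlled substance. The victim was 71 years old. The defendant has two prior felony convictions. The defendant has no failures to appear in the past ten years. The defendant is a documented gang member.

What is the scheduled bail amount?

$81260

Base amounts from the schedule: receiving stolen property $4800; simple assault $2200; possession of a controlled substance $3900.
Stacking rule: highest base plus $21500 per additional charge. Highest is receiving stolen property at $4800; 2 additional charges → +$43000. Combined base = $47800.
Net percentage adjustment: +50% −15% +30% +5% = +70%. $47800 × 1.7 = $81260.
$81260 is within the $750000 maximum.
$81260 is at or above the $6500 minimum.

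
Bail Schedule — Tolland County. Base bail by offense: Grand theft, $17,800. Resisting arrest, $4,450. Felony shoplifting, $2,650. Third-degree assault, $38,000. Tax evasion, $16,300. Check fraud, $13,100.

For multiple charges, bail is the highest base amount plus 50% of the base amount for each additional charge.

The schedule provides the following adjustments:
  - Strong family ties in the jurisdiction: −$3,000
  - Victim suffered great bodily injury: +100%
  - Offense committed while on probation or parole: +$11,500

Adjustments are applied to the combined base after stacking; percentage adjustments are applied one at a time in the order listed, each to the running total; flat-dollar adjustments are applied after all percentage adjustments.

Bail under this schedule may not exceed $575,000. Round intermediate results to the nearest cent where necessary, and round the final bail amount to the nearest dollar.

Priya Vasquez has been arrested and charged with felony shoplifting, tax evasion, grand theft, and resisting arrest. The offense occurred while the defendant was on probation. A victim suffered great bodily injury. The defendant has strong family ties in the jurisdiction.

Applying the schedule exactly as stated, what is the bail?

$67,500

Base amounts from the schedule: felony shoplifting $2,650; tax evasion $16,300; grand theft $17,800; resisting arrest $4,450.
Stacking rule: highest base plus 50% of each additional charge. Highest is grand theft at $17,800. Additional: $2,650 × 50% = $1,325; $16,300 × 50% = $8,150; $4,450 × 50% = $2,225. Combined base = $17,800 + $11,700 = $29,500.
Victim suffered great bodily injury (+100%): $29,500 × 2 = $59,000.
Strong family ties in the jurisdiction (−$3,000 flat): $59,000 − $3,000 = $56,000.
Offense committed while on probation or parole (+$11,500 flat): $56,000 + $11,500 = $67,500.
$67,500 is within the $575,000 maximum.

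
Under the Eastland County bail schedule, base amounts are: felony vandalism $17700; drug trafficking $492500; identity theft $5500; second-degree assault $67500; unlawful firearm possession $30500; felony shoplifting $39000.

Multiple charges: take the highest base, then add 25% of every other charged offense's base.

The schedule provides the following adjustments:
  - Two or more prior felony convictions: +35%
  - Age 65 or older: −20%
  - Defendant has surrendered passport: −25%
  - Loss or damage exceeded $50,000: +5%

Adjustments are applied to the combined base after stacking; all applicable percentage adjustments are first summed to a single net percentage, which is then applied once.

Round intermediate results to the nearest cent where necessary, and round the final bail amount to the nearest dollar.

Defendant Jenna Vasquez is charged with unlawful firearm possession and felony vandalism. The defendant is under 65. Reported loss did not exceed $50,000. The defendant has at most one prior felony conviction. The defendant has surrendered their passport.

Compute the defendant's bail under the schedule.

Base amounts from the schedule: unlawful firearm possession $30500; felony vandalism $17700.
Stacking rule: highest base plus 25% of each additional charge. Highest is unlawful firearm possession at $30500. Additional: $17700 × 25% = $4425. Combined base = $30500 + $4425 = $34925.
Defendant has surrendered passport (−25%): $34925 × 0.75 = $26193.75.
Rounded to the nearest dollar: $26194.

$26194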